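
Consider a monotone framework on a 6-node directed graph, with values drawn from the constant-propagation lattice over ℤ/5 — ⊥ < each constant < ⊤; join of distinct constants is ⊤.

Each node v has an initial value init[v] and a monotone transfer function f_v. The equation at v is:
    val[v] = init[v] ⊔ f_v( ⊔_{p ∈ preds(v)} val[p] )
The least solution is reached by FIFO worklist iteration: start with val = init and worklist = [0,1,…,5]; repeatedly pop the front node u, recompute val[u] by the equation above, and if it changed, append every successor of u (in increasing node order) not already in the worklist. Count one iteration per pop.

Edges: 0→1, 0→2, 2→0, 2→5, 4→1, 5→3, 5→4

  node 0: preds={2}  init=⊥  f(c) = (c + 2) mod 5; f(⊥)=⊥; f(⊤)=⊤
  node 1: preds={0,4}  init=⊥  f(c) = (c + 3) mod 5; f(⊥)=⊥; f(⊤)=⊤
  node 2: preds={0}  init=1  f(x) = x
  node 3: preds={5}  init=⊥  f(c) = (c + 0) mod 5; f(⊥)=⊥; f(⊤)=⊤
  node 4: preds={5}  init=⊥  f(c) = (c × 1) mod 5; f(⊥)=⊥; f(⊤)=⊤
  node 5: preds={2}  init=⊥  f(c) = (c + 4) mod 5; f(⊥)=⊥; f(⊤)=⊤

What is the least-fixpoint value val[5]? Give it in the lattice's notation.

⊤

Trace (11 dequeues):
  [1] u=0 | in 1 | out 3 | prev ⊥ | push {}
  [2] u=1 | in 3 | out 1 | prev ⊥ | push {}
  [3] u=2 | in 3 | out ⊤ | prev 1 | push {0}
  [4] u=3 | in ⊥ | out ⊥ | ==
  [5] u=4 | in ⊥ | out ⊥ | ==
  [6] u=5 | in ⊤ | out ⊤ | prev ⊥ | push {3,4}
  [7] u=0 | in ⊤ | out ⊤ | prev 3 | push {1,2}
  [8] u=3 | in ⊤ | out ⊤ | prev ⊥ | push {}
  [9] u=4 | in ⊤ | out ⊤ | prev ⊥ | push {}
  [10] u=1 | in ⊤ | out ⊤ | prev 1 | push {}
  [11] u=2 | in ⊤ | out ⊤ | ==

Converged values:
  [0] ⊤
  [1] ⊤
  [2] ⊤
  [3] ⊤
  [4] ⊤
  [5] ⊤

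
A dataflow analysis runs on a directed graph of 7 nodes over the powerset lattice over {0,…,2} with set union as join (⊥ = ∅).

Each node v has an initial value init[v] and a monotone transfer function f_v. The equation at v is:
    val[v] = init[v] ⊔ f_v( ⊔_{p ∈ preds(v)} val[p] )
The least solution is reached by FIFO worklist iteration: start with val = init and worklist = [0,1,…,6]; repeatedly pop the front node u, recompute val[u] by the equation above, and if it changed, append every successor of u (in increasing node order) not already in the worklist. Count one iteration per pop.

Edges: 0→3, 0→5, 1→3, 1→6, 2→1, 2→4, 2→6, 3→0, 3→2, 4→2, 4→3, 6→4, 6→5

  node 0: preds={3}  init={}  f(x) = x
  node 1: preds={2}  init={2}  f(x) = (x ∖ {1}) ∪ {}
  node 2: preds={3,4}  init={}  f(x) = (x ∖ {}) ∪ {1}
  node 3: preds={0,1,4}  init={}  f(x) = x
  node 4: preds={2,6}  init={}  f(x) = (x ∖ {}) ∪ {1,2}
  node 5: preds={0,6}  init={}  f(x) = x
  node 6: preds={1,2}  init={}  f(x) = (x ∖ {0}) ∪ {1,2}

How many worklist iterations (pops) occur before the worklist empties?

Worklist (19 pops):
  #1 pop 0: in={} → {} (no change)
  #2 pop 1: in={} → {2} (no change)
  #3 pop 2: in={} → {1} (was {}); enqueue [1]
  #4 pop 3: in={2} → {2} (was {}); enqueue [0,2]
  #5 pop 4: in={1} → {1,2} (was {}); enqueue [3]
  #6 pop 5: in={} → {} (no change)
  #7 pop 6: in={1,2} → {1,2} (was {}); enqueue [4,5]
  #8 pop 1: in={1} → {2} (no change)
  #9 pop 0: in={2} → {2} (was {}); enqueue []
  #10 pop 2: in={1,2} → {1,2} (was {1}); enqueue [1,6]
  #11 pop 3: in={1,2} → {1,2} (was {2}); enqueue [0,2]
  #12 pop 4: in={1,2} → {1,2} (no change)
  #13 pop 5: in={1,2} → {1,2} (was {}); enqueue []
  #14 pop 1: in={1,2} → {2} (no change)
  #15 pop 6: in={1,2} → {1,2} (no change)
  #16 pop 0: in={1,2} → {1,2} (was {2}); enqueue [3,5]
  #17 pop 2: in={1,2} → {1,2} (no change)
  #18 pop 3: in={1,2} → {1,2} (no change)
  #19 pop 5: in={1,2} → {1,2} (no change)

Fixpoint:
  val[0] = {1,2}
  val[1] = {2}
  val[2] = {1,2}
  val[3] = {1,2}
  val[4] = {1,2}
  val[5] = {1,2}
  val[6] = {1,2}

19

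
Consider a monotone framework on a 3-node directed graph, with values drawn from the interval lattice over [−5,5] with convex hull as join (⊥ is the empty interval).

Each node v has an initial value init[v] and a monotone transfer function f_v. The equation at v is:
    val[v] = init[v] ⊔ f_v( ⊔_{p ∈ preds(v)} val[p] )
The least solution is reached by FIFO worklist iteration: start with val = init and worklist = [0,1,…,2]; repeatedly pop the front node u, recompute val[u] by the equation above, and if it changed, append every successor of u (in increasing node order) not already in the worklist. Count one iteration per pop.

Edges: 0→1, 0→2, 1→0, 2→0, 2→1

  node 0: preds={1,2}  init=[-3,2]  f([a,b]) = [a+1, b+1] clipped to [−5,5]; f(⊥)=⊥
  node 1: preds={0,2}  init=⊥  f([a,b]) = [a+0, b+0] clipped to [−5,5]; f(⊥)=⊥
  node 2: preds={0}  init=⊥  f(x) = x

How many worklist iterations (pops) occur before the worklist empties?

Trace (14 dequeues):
  [1] u=0 | in ⊥ | out [-3,2] | ==
  [2] u=1 | in [-3,2] | out [-3,2] | prev ⊥ | push {0}
  [3] u=2 | in [-3,2] | out [-3,2] | prev ⊥ | push {1}
  [4] u=0 | in [-3,2] | out [-3,3] | prev [-3,2] | push {2}
  [5] u=1 | in [-3,3] | out [-3,3] | prev [-3,2] | push {0}
  [6] u=2 | in [-3,3] | out [-3,3] | prev [-3,2] | push {1}
  [7] u=0 | in [-3,3] | out [-3,4] | prev [-3,3] | push {2}
  [8] u=1 | in [-3,4] | out [-3,4] | prev [-3,3] | push {0}
  [9] u=2 | in [-3,4] | out [-3,4] | prev [-3,3] | push {1}
  [10] u=0 | in [-3,4] | out [-3,5] | prev [-3,4] | push {2}
  [11] u=1 | in [-3,5] | out [-3,5] | prev [-3,4] | push {0}
  [12] u=2 | in [-3,5] | out [-3,5] | prev [-3,4] | push {1}
  [13] u=0 | in [-3,5] | out [-3,5] | ==
  [14] u=1 | in [-3,5] | out [-3,5] | ==

Converged values:
  [0] [-3,5]
  [1] [-3,5]
  [2] [-3,5]

14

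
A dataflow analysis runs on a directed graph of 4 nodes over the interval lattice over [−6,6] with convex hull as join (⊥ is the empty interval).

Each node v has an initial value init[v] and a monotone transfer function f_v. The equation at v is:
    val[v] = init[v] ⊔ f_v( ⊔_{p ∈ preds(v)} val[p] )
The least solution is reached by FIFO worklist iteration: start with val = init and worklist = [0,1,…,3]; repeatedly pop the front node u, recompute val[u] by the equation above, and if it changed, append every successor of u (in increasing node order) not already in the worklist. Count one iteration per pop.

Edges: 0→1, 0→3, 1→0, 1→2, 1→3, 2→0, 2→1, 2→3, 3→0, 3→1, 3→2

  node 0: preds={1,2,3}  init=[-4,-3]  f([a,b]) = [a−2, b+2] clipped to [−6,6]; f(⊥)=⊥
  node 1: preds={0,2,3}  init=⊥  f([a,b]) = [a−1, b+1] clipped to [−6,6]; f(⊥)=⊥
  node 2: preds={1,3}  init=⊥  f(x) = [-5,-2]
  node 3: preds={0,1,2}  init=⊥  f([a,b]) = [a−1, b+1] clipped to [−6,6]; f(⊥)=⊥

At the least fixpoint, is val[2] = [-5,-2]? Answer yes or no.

yes

Iteration log — 16 steps:
  step 1. node 0  ⊔preds=⊥  new=[-4,-3]  stable
  step 2. node 1  ⊔preds=[-4,-3]  new=[-5,-2]  old=⊥  +wl: 0
  step 3. node 2  ⊔preds=[-5,-2]  new=[-5,-2]  old=⊥  +wl: 1
  step 4. node 3  ⊔preds=[-5,-2]  new=[-6,-1]  old=⊥  +wl: 2
  step 5. node 0  ⊔preds=[-6,-1]  new=[-6,1]  old=[-4,-3]  +wl: 3
  step 6. node 1  ⊔preds=[-6,1]  new=[-6,2]  old=[-5,-2]  +wl: 0
  step 7. node 2  ⊔preds=[-6,2]  new=[-5,-2]  stable
  step 8. node 3  ⊔preds=[-6,2]  new=[-6,3]  old=[-6,-1]  +wl: 1,2
  step 9. node 0  ⊔preds=[-6,3]  new=[-6,5]  old=[-6,1]  +wl: 3
  step 10. node 1  ⊔preds=[-6,5]  new=[-6,6]  old=[-6,2]  +wl: 0
  step 11. node 2  ⊔preds=[-6,6]  new=[-5,-2]  stable
  step 12. node 3  ⊔preds=[-6,6]  new=[-6,6]  old=[-6,3]  +wl: 1,2
  step 13. node 0  ⊔preds=[-6,6]  new=[-6,6]  old=[-6,5]  +wl: 3
  step 14. node 1  ⊔preds=[-6,6]  new=[-6,6]  stable
  step 15. node 2  ⊔preds=[-6,6]  new=[-5,-2]  stable
  step 16. node 3  ⊔preds=[-6,6]  new=[-6,6]  stable

Least fixpoint reached:
  node 0: [-6,6]
  node 1: [-6,6]
  node 2: [-5,-2]
  node 3: [-6,6]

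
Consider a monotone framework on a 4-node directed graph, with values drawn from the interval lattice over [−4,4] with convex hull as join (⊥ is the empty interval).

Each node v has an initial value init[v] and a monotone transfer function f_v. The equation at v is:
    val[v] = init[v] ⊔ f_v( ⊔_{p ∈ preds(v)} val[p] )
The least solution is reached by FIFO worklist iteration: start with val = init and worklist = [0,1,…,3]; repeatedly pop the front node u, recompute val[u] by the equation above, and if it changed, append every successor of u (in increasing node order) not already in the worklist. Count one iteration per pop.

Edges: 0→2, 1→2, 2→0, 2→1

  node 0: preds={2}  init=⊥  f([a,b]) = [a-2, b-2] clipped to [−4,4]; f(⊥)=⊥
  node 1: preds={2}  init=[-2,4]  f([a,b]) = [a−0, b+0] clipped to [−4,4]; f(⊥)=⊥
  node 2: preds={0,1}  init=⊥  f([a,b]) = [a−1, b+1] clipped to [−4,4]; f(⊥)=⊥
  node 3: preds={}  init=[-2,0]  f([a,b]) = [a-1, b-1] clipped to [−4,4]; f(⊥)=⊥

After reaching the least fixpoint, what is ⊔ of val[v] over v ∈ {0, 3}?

[-4,2]

Iteration log — 10 steps:
  step 1. node 0  ⊔preds=⊥  new=⊥  stable
  step 2. node 1  ⊔preds=⊥  new=[-2,4]  stable
  step 3. node 2  ⊔preds=[-2,4]  new=[-3,4]  old=⊥  +wl: 0,1
  step 4. node 3  ⊔preds=⊥  new=[-2,0]  stable
  step 5. node 0  ⊔preds=[-3,4]  new=[-4,2]  old=⊥  +wl: 2
  step 6. node 1  ⊔preds=[-3,4]  new=[-3,4]  old=[-2,4]  +wl: 
  step 7. node 2  ⊔preds=[-4,4]  new=[-4,4]  old=[-3,4]  +wl: 0,1
  step 8. node 0  ⊔preds=[-4,4]  new=[-4,2]  stable
  step 9. node 1  ⊔preds=[-4,4]  new=[-4,4]  old=[-3,4]  +wl: 2
  step 10. node 2  ⊔preds=[-4,4]  new=[-4,4]  stable

Least fixpoint reached:
  node 0: [-4,2]
  node 1: [-4,4]
  node 2: [-4,4]
  node 3: [-2,0]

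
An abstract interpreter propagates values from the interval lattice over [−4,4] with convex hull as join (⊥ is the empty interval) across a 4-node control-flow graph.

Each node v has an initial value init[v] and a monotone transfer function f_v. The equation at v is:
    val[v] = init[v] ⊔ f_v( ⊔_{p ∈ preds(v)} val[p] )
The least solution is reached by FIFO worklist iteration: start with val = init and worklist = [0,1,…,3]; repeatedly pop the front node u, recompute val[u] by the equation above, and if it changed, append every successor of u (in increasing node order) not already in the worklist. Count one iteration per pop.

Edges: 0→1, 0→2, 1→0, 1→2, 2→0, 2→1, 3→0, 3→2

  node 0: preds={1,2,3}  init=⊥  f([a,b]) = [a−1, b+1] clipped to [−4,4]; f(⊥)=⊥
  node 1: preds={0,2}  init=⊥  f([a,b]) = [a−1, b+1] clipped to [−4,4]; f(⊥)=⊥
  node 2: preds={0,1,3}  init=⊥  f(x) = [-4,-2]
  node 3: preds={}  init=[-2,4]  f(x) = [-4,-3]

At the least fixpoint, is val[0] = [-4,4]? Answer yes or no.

Iteration log — 7 steps:
  step 1. node 0  ⊔preds=[-2,4]  new=[-3,4]  old=⊥  +wl: 
  step 2. node 1  ⊔preds=[-3,4]  new=[-4,4]  old=⊥  +wl: 0
  step 3. node 2  ⊔preds=[-4,4]  new=[-4,-2]  old=⊥  +wl: 1
  step 4. node 3  ⊔preds=⊥  new=[-4,4]  old=[-2,4]  +wl: 2
  step 5. node 0  ⊔preds=[-4,4]  new=[-4,4]  old=[-3,4]  +wl: 
  step 6. node 1  ⊔preds=[-4,4]  new=[-4,4]  stable
  step 7. node 2  ⊔preds=[-4,4]  new=[-4,-2]  stable

Least fixpoint reached:
  node 0: [-4,4]
  node 1: [-4,4]
  node 2: [-4,-2]
  node 3: [-4,4]

yes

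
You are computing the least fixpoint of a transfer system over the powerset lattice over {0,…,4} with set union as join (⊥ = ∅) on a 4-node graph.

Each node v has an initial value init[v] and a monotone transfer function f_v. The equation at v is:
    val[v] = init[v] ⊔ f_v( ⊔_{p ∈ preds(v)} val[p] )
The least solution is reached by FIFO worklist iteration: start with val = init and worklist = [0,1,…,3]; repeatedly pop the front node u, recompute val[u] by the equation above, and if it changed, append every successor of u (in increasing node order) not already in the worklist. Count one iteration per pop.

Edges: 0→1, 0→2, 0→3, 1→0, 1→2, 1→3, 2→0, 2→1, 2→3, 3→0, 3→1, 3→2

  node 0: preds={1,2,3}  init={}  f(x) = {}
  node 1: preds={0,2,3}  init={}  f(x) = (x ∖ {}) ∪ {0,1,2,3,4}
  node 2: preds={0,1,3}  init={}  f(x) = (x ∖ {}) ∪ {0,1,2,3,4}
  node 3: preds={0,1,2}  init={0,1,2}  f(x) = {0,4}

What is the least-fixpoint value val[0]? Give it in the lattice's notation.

Trace (7 dequeues):
  [1] u=0 | in {0,1,2} | out {} | ==
  [2] u=1 | in {0,1,2} | out {0,1,2,3,4} | prev {} | push {0}
  [3] u=2 | in {0,1,2,3,4} | out {0,1,2,3,4} | prev {} | push {1}
  [4] u=3 | in {0,1,2,3,4} | out {0,1,2,4} | prev {0,1,2} | push {2}
  [5] u=0 | in {0,1,2,3,4} | out {} | ==
  [6] u=1 | in {0,1,2,3,4} | out {0,1,2,3,4} | ==
  [7] u=2 | in {0,1,2,3,4} | out {0,1,2,3,4} | ==

Converged values:
  [0] {}
  [1] {0,1,2,3,4}
  [2] {0,1,2,3,4}
  [3] {0,1,2,4}

{}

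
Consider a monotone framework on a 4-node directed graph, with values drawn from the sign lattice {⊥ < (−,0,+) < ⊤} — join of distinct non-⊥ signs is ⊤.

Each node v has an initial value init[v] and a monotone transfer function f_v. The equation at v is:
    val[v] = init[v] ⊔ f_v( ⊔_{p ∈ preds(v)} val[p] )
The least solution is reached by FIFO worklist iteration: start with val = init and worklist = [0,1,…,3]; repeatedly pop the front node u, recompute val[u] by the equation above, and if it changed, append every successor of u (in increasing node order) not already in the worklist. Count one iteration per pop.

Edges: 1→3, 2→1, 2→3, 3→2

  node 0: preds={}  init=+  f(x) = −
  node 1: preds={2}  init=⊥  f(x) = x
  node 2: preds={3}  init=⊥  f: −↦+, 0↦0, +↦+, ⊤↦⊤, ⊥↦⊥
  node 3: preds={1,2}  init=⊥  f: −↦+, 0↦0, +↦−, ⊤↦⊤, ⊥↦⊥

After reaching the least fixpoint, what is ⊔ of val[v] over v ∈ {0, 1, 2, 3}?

⊤

Trace (4 dequeues):
  [1] u=0 | in ⊥ | out ⊤ | prev + | push {}
  [2] u=1 | in ⊥ | out ⊥ | ==
  [3] u=2 | in ⊥ | out ⊥ | ==
  [4] u=3 | in ⊥ | out ⊥ | ==

Converged values:
  [0] ⊤
  [1] ⊥
  [2] ⊥
  [3] ⊥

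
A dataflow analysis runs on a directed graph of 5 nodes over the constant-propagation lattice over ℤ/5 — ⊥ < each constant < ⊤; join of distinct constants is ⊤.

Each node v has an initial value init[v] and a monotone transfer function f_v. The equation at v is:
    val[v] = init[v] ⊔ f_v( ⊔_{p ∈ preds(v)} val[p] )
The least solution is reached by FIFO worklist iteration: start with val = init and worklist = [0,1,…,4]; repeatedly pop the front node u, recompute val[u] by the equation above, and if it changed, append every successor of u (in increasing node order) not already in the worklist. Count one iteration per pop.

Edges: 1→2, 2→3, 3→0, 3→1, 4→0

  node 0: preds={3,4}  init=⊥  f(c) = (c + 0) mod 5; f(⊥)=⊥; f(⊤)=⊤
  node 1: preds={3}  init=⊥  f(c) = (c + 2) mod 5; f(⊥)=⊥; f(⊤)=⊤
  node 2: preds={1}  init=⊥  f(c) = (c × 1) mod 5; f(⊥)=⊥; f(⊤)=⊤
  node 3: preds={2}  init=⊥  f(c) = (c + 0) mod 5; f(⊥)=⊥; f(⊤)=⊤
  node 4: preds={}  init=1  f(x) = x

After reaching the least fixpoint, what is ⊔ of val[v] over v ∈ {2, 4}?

1

Trace (5 dequeues):
  [1] u=0 | in 1 | out 1 | prev ⊥ | push {}
  [2] u=1 | in ⊥ | out ⊥ | ==
  [3] u=2 | in ⊥ | out ⊥ | ==
  [4] u=3 | in ⊥ | out ⊥ | ==
  [5] u=4 | in ⊥ | out 1 | ==

Converged values:
  [0] 1
  [1] ⊥
  [2] ⊥
  [3] ⊥
  [4] 1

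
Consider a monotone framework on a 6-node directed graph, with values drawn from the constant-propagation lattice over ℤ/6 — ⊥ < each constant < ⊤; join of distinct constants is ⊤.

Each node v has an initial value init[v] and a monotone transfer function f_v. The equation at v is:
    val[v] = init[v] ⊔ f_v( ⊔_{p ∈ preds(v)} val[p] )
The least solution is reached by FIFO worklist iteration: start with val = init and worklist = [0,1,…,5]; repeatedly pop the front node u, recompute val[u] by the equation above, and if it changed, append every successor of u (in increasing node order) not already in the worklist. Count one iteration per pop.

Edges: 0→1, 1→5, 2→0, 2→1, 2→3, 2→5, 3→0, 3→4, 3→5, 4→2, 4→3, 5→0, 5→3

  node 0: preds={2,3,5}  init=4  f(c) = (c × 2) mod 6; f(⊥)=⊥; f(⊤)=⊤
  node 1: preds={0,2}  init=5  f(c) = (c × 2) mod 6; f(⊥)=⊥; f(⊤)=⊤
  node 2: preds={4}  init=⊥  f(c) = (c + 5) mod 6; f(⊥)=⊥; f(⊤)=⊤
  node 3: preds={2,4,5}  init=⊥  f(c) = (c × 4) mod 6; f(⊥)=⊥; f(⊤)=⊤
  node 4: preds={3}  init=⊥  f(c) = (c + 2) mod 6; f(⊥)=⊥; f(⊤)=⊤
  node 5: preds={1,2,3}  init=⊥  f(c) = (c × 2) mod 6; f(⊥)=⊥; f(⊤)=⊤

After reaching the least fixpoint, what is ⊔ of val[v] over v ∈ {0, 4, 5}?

Trace (17 dequeues):
  [1] u=0 | in ⊥ | out 4 | ==
  [2] u=1 | in 4 | out ⊤ | prev 5 | push {}
  [3] u=2 | in ⊥ | out ⊥ | ==
  [4] u=3 | in ⊥ | out ⊥ | ==
  [5] u=4 | in ⊥ | out ⊥ | ==
  [6] u=5 | in ⊤ | out ⊤ | prev ⊥ | push {0,3}
  [7] u=0 | in ⊤ | out ⊤ | prev 4 | push {1}
  [8] u=3 | in ⊤ | out ⊤ | prev ⊥ | push {0,4,5}
  [9] u=1 | in ⊤ | out ⊤ | ==
  [10] u=0 | in ⊤ | out ⊤ | ==
  [11] u=4 | in ⊤ | out ⊤ | prev ⊥ | push {2,3}
  [12] u=5 | in ⊤ | out ⊤ | ==
  [13] u=2 | in ⊤ | out ⊤ | prev ⊥ | push {0,1,5}
  [14] u=3 | in ⊤ | out ⊤ | ==
  [15] u=0 | in ⊤ | out ⊤ | ==
  [16] u=1 | in ⊤ | out ⊤ | ==
  [17] u=5 | in ⊤ | out ⊤ | ==

Converged values:
  [0] ⊤
  [1] ⊤
  [2] ⊤
  [3] ⊤
  [4] ⊤
  [5] ⊤

⊤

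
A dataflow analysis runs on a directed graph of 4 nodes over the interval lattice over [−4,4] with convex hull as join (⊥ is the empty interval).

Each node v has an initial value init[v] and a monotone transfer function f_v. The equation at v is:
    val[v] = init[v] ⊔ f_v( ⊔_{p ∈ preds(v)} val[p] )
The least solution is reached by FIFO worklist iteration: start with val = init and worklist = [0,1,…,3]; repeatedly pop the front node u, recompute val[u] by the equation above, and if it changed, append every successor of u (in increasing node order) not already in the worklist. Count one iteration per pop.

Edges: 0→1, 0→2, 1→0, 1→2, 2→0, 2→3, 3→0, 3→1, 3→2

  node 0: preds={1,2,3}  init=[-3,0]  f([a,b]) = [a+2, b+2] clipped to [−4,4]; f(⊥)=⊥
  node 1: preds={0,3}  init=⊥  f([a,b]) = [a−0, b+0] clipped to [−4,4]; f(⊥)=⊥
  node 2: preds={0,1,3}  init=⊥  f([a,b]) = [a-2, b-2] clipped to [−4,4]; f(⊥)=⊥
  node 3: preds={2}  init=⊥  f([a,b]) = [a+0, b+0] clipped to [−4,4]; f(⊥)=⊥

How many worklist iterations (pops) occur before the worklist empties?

Iteration log — 16 steps:
  step 1. node 0  ⊔preds=⊥  new=[-3,0]  stable
  step 2. node 1  ⊔preds=[-3,0]  new=[-3,0]  old=⊥  +wl: 0
  step 3. node 2  ⊔preds=[-3,0]  new=[-4,-2]  old=⊥  +wl: 
  step 4. node 3  ⊔preds=[-4,-2]  new=[-4,-2]  old=⊥  +wl: 1,2
  step 5. node 0  ⊔preds=[-4,0]  new=[-3,2]  old=[-3,0]  +wl: 
  step 6. node 1  ⊔preds=[-4,2]  new=[-4,2]  old=[-3,0]  +wl: 0
  step 7. node 2  ⊔preds=[-4,2]  new=[-4,0]  old=[-4,-2]  +wl: 3
  step 8. node 0  ⊔preds=[-4,2]  new=[-3,4]  old=[-3,2]  +wl: 1,2
  step 9. node 3  ⊔preds=[-4,0]  new=[-4,0]  old=[-4,-2]  +wl: 0
  step 10. node 1  ⊔preds=[-4,4]  new=[-4,4]  old=[-4,2]  +wl: 
  step 11. node 2  ⊔preds=[-4,4]  new=[-4,2]  old=[-4,0]  +wl: 3
  step 12. node 0  ⊔preds=[-4,4]  new=[-3,4]  stable
  step 13. node 3  ⊔preds=[-4,2]  new=[-4,2]  old=[-4,0]  +wl: 0,1,2
  step 14. node 0  ⊔preds=[-4,4]  new=[-3,4]  stable
  step 15. node 1  ⊔preds=[-4,4]  new=[-4,4]  stable
  step 16. node 2  ⊔preds=[-4,4]  new=[-4,2]  stable

Least fixpoint reached:
  node 0: [-3,4]
  node 1: [-4,4]
  node 2: [-4,2]
  node 3: [-4,2]

16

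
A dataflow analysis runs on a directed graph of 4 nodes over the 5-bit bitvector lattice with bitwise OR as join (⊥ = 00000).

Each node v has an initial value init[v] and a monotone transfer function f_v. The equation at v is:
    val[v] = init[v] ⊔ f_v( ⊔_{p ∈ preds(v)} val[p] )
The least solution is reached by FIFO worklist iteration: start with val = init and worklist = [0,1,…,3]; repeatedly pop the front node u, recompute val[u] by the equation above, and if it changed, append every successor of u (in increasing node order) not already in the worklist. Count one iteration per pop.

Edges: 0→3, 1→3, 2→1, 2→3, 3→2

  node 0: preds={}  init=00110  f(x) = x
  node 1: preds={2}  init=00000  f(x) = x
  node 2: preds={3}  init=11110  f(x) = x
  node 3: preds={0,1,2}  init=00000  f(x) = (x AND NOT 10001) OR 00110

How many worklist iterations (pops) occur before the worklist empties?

5

Trace (5 dequeues):
  [1] u=0 | in 00000 | out 00110 | ==
  [2] u=1 | in 11110 | out 11110 | prev 00000 | push {}
  [3] u=2 | in 00000 | out 11110 | ==
  [4] u=3 | in 11110 | out 01110 | prev 00000 | push {2}
  [5] u=2 | in 01110 | out 11110 | ==

Converged values:
  [0] 00110
  [1] 11110
  [2] 11110
  [3] 01110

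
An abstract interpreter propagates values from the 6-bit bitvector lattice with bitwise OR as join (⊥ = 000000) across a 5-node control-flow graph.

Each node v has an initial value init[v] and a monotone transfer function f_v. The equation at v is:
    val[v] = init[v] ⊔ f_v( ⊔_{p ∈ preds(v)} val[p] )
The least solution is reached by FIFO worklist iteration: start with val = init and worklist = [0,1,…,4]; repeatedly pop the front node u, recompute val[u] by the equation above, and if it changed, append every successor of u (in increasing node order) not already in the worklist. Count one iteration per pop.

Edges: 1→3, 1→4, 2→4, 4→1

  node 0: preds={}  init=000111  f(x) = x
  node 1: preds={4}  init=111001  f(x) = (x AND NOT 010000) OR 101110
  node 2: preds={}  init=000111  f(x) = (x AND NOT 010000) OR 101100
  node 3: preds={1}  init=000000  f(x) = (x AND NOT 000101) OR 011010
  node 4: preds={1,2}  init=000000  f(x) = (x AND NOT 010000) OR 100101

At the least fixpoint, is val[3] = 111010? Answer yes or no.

Worklist (6 pops):
  #1 pop 0: in=000000 → 000111 (no change)
  #2 pop 1: in=000000 → 111111 (was 111001); enqueue []
  #3 pop 2: in=000000 → 101111 (was 000111); enqueue []
  #4 pop 3: in=111111 → 111010 (was 000000); enqueue []
  #5 pop 4: in=111111 → 101111 (was 000000); enqueue [1]
  #6 pop 1: in=101111 → 111111 (no change)

Fixpoint:
  val[0] = 000111
  val[1] = 111111
  val[2] = 101111
  val[3] = 111010
  val[4] = 101111

yes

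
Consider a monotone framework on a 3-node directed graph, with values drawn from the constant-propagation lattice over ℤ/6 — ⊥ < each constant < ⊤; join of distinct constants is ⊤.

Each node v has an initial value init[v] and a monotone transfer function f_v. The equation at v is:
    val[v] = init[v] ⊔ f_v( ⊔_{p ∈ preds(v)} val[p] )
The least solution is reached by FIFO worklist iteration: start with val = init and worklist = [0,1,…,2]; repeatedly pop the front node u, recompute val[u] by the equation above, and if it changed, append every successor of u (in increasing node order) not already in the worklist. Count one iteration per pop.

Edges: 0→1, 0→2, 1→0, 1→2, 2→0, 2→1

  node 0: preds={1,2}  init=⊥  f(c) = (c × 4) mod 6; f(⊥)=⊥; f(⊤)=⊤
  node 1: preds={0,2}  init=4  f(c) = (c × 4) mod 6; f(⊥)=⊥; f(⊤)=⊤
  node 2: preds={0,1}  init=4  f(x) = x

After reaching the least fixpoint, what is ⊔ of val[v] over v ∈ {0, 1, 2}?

4

Worklist (3 pops):
  #1 pop 0: in=4 → 4 (was ⊥); enqueue []
  #2 pop 1: in=4 → 4 (no change)
  #3 pop 2: in=4 → 4 (no change)

Fixpoint:
  val[0] = 4
  val[1] = 4
  val[2] = 4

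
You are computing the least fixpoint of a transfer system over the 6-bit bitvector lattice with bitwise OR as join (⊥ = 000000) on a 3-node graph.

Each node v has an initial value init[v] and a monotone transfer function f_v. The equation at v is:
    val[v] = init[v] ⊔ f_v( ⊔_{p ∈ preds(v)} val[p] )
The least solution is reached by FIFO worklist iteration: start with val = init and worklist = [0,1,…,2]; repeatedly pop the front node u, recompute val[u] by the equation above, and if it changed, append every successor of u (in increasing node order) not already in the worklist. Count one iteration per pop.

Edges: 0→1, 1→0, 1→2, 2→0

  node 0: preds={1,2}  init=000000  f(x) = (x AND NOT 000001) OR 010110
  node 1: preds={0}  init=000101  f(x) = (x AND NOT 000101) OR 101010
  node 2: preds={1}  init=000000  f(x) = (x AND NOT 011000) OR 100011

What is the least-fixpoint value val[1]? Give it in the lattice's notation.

111111

Trace (5 dequeues):
  [1] u=0 | in 000101 | out 010110 | prev 000000 | push {}
  [2] u=1 | in 010110 | out 111111 | prev 000101 | push {0}
  [3] u=2 | in 111111 | out 100111 | prev 000000 | push {}
  [4] u=0 | in 111111 | out 111110 | prev 010110 | push {1}
  [5] u=1 | in 111110 | out 111111 | ==

Converged values:
  [0] 111110
  [1] 111111
  [2] 100111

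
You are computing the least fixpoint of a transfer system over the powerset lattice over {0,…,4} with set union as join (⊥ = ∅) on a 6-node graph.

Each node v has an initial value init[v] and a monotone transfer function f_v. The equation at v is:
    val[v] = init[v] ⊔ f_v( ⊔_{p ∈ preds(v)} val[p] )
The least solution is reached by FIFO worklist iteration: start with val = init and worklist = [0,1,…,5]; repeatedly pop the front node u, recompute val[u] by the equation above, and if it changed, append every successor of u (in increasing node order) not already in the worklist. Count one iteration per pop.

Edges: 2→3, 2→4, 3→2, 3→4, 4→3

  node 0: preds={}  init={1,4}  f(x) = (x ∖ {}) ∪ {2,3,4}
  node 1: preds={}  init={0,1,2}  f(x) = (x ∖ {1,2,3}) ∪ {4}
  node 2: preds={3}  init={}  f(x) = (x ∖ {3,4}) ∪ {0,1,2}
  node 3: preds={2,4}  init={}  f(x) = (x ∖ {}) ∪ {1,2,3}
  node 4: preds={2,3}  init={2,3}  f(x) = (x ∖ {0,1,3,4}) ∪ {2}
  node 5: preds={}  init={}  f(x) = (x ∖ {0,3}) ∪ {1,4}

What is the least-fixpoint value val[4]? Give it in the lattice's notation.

Iteration log — 7 steps:
  step 1. node 0  ⊔preds={}  new={1,2,3,4}  old={1,4}  +wl: 
  step 2. node 1  ⊔preds={}  new={0,1,2,4}  old={0,1,2}  +wl: 
  step 3. node 2  ⊔preds={}  new={0,1,2}  old={}  +wl: 
  step 4. node 3  ⊔preds={0,1,2,3}  new={0,1,2,3}  old={}  +wl: 2
  step 5. node 4  ⊔preds={0,1,2,3}  new={2,3}  stable
  step 6. node 5  ⊔preds={}  new={1,4}  old={}  +wl: 
  step 7. node 2  ⊔preds={0,1,2,3}  new={0,1,2}  stable

Least fixpoint reached:
  node 0: {1,2,3,4}
  node 1: {0,1,2,4}
  node 2: {0,1,2}
  node 3: {0,1,2,3}
  node 4: {2,3}
  node 5: {1,4}

{2,3}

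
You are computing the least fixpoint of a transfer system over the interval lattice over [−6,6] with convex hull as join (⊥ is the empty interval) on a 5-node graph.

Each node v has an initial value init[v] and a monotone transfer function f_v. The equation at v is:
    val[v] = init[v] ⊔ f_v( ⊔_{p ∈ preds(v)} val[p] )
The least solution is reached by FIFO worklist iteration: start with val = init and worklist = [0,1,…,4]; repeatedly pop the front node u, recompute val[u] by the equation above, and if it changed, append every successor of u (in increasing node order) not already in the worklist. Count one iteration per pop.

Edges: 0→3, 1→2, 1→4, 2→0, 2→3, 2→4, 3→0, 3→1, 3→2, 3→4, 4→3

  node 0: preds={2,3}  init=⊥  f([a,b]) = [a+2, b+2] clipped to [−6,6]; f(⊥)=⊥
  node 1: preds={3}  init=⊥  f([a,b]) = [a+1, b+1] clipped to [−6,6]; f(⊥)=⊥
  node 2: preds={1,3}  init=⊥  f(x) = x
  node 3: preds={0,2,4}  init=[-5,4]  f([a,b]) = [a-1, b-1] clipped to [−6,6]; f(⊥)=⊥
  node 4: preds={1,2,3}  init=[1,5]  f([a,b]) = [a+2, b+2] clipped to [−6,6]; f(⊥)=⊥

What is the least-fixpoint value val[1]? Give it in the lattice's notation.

[-5,6]

Iteration log — 11 steps:
  step 1. node 0  ⊔preds=[-5,4]  new=[-3,6]  old=⊥  +wl: 
  step 2. node 1  ⊔preds=[-5,4]  new=[-4,5]  old=⊥  +wl: 
  step 3. node 2  ⊔preds=[-5,5]  new=[-5,5]  old=⊥  +wl: 0
  step 4. node 3  ⊔preds=[-5,6]  new=[-6,5]  old=[-5,4]  +wl: 1,2
  step 5. node 4  ⊔preds=[-6,5]  new=[-4,6]  old=[1,5]  +wl: 3
  step 6. node 0  ⊔preds=[-6,5]  new=[-4,6]  old=[-3,6]  +wl: 
  step 7. node 1  ⊔preds=[-6,5]  new=[-5,6]  old=[-4,5]  +wl: 4
  step 8. node 2  ⊔preds=[-6,6]  new=[-6,6]  old=[-5,5]  +wl: 0
  step 9. node 3  ⊔preds=[-6,6]  new=[-6,5]  stable
  step 10. node 4  ⊔preds=[-6,6]  new=[-4,6]  stable
  step 11. node 0  ⊔preds=[-6,6]  new=[-4,6]  stable

Least fixpoint reached:
  node 0: [-4,6]
  node 1: [-5,6]
  node 2: [-6,6]
  node 3: [-6,5]
  node 4: [-4,6]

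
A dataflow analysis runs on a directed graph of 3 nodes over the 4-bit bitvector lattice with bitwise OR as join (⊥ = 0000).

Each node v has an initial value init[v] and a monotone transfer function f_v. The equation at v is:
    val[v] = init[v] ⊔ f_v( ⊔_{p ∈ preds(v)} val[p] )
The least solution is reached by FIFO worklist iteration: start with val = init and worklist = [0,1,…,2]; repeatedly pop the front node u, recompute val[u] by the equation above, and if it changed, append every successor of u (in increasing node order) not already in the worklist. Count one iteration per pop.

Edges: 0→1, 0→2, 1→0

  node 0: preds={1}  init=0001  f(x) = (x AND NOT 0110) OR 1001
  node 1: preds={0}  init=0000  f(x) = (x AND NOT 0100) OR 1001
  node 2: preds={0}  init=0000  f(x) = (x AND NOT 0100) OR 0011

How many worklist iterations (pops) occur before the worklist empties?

Iteration log — 4 steps:
  step 1. node 0  ⊔preds=0000  new=1001  old=0001  +wl: 
  step 2. node 1  ⊔preds=1001  new=1001  old=0000  +wl: 0
  step 3. node 2  ⊔preds=1001  new=1011  old=0000  +wl: 
  step 4. node 0  ⊔preds=1001  new=1001  stable

Least fixpoint reached:
  node 0: 1001
  node 1: 1001
  node 2: 1011

4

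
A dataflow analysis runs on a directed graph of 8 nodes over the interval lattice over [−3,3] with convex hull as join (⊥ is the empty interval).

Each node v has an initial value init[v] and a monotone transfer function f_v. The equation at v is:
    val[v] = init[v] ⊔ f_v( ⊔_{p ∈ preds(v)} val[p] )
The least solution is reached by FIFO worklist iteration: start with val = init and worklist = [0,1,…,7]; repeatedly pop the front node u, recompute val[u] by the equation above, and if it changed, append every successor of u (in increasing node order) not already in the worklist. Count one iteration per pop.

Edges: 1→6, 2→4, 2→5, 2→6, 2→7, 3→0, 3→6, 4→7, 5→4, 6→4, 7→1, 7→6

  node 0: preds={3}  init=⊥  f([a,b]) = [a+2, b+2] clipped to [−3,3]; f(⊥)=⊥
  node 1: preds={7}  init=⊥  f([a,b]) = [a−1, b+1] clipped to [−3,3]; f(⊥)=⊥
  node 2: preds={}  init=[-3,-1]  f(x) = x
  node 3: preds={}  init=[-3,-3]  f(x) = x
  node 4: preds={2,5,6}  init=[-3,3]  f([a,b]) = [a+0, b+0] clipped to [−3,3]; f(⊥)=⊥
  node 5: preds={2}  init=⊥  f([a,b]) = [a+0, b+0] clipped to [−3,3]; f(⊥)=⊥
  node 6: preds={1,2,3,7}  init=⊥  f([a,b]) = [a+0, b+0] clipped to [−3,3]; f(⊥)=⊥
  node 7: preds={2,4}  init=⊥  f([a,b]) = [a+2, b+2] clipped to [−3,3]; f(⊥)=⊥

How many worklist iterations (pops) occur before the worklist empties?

12

Worklist (12 pops):
  #1 pop 0: in=[-3,-3] → [-1,-1] (was ⊥); enqueue []
  #2 pop 1: in=⊥ → ⊥ (no change)
  #3 pop 2: in=⊥ → [-3,-1] (no change)
  #4 pop 3: in=⊥ → [-3,-3] (no change)
  #5 pop 4: in=[-3,-1] → [-3,3] (no change)
  #6 pop 5: in=[-3,-1] → [-3,-1] (was ⊥); enqueue [4]
  #7 pop 6: in=[-3,-1] → [-3,-1] (was ⊥); enqueue []
  #8 pop 7: in=[-3,3] → [-1,3] (was ⊥); enqueue [1,6]
  #9 pop 4: in=[-3,-1] → [-3,3] (no change)
  #10 pop 1: in=[-1,3] → [-2,3] (was ⊥); enqueue []
  #11 pop 6: in=[-3,3] → [-3,3] (was [-3,-1]); enqueue [4]
  #12 pop 4: in=[-3,3] → [-3,3] (no change)

Fixpoint:
  val[0] = [-1,-1]
  val[1] = [-2,3]
  val[2] = [-3,-1]
  val[3] = [-3,-3]
  val[4] = [-3,3]
  val[5] = [-3,-1]
  val[6] = [-3,3]
  val[7] = [-1,3]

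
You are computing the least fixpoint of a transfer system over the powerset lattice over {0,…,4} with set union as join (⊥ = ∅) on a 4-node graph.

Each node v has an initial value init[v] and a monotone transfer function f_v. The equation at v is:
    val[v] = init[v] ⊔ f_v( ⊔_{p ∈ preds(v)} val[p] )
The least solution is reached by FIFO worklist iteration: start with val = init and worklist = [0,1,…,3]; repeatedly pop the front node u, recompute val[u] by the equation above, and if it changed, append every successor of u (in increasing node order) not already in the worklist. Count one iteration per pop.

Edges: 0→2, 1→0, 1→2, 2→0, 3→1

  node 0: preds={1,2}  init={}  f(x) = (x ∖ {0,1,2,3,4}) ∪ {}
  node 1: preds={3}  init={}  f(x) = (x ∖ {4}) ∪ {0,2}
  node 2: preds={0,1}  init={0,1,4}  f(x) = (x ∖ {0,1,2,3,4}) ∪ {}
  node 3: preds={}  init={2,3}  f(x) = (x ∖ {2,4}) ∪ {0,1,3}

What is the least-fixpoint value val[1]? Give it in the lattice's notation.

{0,1,2,3}

Trace (8 dequeues):
  [1] u=0 | in {0,1,4} | out {} | ==
  [2] u=1 | in {2,3} | out {0,2,3} | prev {} | push {0}
  [3] u=2 | in {0,2,3} | out {0,1,4} | ==
  [4] u=3 | in {} | out {0,1,2,3} | prev {2,3} | push {1}
  [5] u=0 | in {0,1,2,3,4} | out {} | ==
  [6] u=1 | in {0,1,2,3} | out {0,1,2,3} | prev {0,2,3} | push {0,2}
  [7] u=0 | in {0,1,2,3,4} | out {} | ==
  [8] u=2 | in {0,1,2,3} | out {0,1,4} | ==

Converged values:
  [0] {}
  [1] {0,1,2,3}
  [2] {0,1,4}
  [3] {0,1,2,3}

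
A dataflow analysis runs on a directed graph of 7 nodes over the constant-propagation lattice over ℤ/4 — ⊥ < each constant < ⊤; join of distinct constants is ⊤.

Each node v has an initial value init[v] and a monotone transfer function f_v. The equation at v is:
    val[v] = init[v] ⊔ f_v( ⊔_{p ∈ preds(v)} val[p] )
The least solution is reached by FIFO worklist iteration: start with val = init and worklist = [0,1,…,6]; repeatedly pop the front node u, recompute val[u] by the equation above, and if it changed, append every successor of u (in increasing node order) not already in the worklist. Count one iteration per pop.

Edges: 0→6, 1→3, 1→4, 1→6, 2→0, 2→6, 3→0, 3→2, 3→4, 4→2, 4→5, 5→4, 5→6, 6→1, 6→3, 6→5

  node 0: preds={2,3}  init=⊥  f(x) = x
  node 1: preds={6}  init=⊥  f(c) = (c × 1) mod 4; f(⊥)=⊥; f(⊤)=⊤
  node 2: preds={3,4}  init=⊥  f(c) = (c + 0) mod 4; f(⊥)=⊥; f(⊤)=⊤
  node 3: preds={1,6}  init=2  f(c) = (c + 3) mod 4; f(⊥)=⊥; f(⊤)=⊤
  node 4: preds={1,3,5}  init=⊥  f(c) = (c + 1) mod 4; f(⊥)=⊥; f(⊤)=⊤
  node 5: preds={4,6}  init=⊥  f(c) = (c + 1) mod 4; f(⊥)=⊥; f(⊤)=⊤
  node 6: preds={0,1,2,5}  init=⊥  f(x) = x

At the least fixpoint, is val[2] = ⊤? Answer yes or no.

yes

Worklist (17 pops):
  #1 pop 0: in=2 → 2 (was ⊥); enqueue []
  #2 pop 1: in=⊥ → ⊥ (no change)
  #3 pop 2: in=2 → 2 (was ⊥); enqueue [0]
  #4 pop 3: in=⊥ → 2 (no change)
  #5 pop 4: in=2 → 3 (was ⊥); enqueue [2]
  #6 pop 5: in=3 → 0 (was ⊥); enqueue [4]
  #7 pop 6: in=⊤ → ⊤ (was ⊥); enqueue [1,3,5]
  #8 pop 0: in=2 → 2 (no change)
  #9 pop 2: in=⊤ → ⊤ (was 2); enqueue [0,6]
  #10 pop 4: in=⊤ → ⊤ (was 3); enqueue [2]
  #11 pop 1: in=⊤ → ⊤ (was ⊥); enqueue [4]
  #12 pop 3: in=⊤ → ⊤ (was 2); enqueue []
  #13 pop 5: in=⊤ → ⊤ (was 0); enqueue []
  #14 pop 0: in=⊤ → ⊤ (was 2); enqueue []
  #15 pop 6: in=⊤ → ⊤ (no change)
  #16 pop 2: in=⊤ → ⊤ (no change)
  #17 pop 4: in=⊤ → ⊤ (no change)

Fixpoint:
  val[0] = ⊤
  val[1] = ⊤
  val[2] = ⊤
  val[3] = ⊤
  val[4] = ⊤
  val[5] = ⊤
  val[6] = ⊤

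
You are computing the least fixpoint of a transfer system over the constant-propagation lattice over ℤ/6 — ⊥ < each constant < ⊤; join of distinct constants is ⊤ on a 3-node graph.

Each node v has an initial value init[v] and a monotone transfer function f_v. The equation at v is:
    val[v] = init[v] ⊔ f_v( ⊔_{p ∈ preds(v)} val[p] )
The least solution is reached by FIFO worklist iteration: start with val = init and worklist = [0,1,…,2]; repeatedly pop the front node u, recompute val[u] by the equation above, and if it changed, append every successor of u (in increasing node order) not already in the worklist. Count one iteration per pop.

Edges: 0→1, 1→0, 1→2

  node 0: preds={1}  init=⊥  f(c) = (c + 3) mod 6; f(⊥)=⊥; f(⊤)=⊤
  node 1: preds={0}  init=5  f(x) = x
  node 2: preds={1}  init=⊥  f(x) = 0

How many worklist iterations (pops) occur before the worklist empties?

Iteration log — 5 steps:
  step 1. node 0  ⊔preds=5  new=2  old=⊥  +wl: 
  step 2. node 1  ⊔preds=2  new=⊤  old=5  +wl: 0
  step 3. node 2  ⊔preds=⊤  new=0  old=⊥  +wl: 
  step 4. node 0  ⊔preds=⊤  new=⊤  old=2  +wl: 1
  step 5. node 1  ⊔preds=⊤  new=⊤  stable

Least fixpoint reached:
  node 0: ⊤
  node 1: ⊤
  node 2: 0

5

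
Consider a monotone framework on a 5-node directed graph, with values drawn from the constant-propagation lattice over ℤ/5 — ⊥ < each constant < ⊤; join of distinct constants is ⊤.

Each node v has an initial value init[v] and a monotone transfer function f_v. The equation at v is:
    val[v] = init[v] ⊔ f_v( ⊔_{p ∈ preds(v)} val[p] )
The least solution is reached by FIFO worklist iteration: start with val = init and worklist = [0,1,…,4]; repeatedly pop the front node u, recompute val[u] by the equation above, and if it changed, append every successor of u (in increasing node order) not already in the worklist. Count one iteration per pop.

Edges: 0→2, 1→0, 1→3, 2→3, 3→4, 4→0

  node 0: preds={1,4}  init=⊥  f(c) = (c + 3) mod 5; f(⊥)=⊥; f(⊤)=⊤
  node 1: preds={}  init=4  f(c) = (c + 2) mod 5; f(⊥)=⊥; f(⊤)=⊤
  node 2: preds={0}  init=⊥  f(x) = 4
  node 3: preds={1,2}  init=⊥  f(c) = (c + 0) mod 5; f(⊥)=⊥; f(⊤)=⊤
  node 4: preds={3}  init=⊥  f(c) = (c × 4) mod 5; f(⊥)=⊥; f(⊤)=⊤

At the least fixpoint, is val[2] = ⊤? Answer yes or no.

no

Trace (7 dequeues):
  [1] u=0 | in 4 | out 2 | prev ⊥ | push {}
  [2] u=1 | in ⊥ | out 4 | ==
  [3] u=2 | in 2 | out 4 | prev ⊥ | push {}
  [4] u=3 | in 4 | out 4 | prev ⊥ | push {}
  [5] u=4 | in 4 | out 1 | prev ⊥ | push {0}
  [6] u=0 | in ⊤ | out ⊤ | prev 2 | push {2}
  [7] u=2 | in ⊤ | out 4 | ==

Converged values:
  [0] ⊤
  [1] 4
  [2] 4
  [3] 4
  [4] 1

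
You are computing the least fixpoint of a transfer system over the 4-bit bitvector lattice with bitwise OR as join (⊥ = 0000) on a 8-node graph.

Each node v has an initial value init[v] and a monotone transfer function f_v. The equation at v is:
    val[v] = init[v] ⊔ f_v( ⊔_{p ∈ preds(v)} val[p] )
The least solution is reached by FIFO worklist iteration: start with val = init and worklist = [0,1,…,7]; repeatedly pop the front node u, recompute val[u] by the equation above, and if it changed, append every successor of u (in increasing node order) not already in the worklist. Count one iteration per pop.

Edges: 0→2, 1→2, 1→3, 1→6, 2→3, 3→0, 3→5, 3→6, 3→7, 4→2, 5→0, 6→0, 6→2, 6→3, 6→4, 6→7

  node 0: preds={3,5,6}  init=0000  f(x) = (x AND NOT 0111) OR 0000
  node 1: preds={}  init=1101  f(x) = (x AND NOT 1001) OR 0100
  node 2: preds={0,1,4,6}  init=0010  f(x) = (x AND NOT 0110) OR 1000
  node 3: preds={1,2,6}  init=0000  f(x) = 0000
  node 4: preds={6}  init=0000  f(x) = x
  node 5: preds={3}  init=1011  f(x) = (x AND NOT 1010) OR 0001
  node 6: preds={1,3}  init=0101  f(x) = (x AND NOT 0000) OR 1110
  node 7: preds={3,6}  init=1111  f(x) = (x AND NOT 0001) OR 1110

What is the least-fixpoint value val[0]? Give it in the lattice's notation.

Worklist (13 pops):
  #1 pop 0: in=1111 → 1000 (was 0000); enqueue []
  #2 pop 1: in=0000 → 1101 (no change)
  #3 pop 2: in=1101 → 1011 (was 0010); enqueue []
  #4 pop 3: in=1111 → 0000 (no change)
  #5 pop 4: in=0101 → 0101 (was 0000); enqueue [2]
  #6 pop 5: in=0000 → 1011 (no change)
  #7 pop 6: in=1101 → 1111 (was 0101); enqueue [0,3,4]
  #8 pop 7: in=1111 → 1111 (no change)
  #9 pop 2: in=1111 → 1011 (no change)
  #10 pop 0: in=1111 → 1000 (no change)
  #11 pop 3: in=1111 → 0000 (no change)
  #12 pop 4: in=1111 → 1111 (was 0101); enqueue [2]
  #13 pop 2: in=1111 → 1011 (no change)

Fixpoint:
  val[0] = 1000
  val[1] = 1101
  val[2] = 1011
  val[3] = 0000
  val[4] = 1111
  val[5] = 1011
  val[6] = 1111
  val[7] = 1111

1000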